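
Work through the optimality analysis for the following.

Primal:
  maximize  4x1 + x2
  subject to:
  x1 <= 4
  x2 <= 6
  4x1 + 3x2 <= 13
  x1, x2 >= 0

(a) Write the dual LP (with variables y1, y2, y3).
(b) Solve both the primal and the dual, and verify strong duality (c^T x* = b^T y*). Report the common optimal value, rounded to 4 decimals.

The standard primal-dual pair for 'max c^T x s.t. A x <= b, x >= 0' is:
  Dual:  min b^T y  s.t.  A^T y >= c,  y >= 0.

So the dual LP is:
  minimize  4y1 + 6y2 + 13y3
  subject to:
    y1 + 4y3 >= 4
    y2 + 3y3 >= 1
    y1, y2, y3 >= 0

Solving the primal: x* = (3.25, 0).
  primal value c^T x* = 13.
Solving the dual: y* = (0, 0, 1).
  dual value b^T y* = 13.
Strong duality: c^T x* = b^T y*. Confirmed.

13


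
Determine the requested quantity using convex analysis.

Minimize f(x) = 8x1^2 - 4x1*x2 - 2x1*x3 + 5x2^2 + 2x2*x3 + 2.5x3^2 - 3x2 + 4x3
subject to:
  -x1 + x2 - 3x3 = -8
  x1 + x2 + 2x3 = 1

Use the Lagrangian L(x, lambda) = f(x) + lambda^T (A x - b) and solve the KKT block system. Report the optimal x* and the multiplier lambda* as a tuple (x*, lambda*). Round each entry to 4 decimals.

Form the Lagrangian:
  L(x, lambda) = (1/2) x^T Q x + c^T x + lambda^T (A x - b)
Stationarity (grad_x L = 0): Q x + c + A^T lambda = 0.
Primal feasibility: A x = b.

This gives the KKT block system:
  [ Q   A^T ] [ x     ]   [-c ]
  [ A    0  ] [ lambda ] = [ b ]

Solving the linear system:
  x*      = (-0.4228, -2.5154, 1.9691)
  lambda* = (10.9421, 11.583)
  f(x*)   = 45.6882

x* = (-0.4228, -2.5154, 1.9691), lambda* = (10.9421, 11.583)


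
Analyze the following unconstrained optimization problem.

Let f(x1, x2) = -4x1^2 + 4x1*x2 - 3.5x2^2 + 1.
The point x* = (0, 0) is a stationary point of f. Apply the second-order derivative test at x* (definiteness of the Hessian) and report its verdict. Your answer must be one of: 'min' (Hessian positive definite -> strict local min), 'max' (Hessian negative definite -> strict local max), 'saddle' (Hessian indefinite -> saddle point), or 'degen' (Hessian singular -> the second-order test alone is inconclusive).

Compute the Hessian H = grad^2 f:
  H = [[-8, 4], [4, -7]]
Verify stationarity: grad f(x*) = H x* + g = (0, 0).
Eigenvalues of H: -11.5311, -3.4689.
Both eigenvalues < 0, so H is negative definite -> x* is a strict local max.

max


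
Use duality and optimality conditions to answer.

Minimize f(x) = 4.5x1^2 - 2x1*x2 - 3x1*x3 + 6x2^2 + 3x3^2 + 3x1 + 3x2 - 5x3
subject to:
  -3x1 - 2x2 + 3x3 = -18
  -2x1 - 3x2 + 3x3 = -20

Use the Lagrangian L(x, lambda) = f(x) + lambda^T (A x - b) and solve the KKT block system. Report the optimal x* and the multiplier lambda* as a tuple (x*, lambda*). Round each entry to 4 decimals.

Form the Lagrangian:
  L(x, lambda) = (1/2) x^T Q x + c^T x + lambda^T (A x - b)
Stationarity (grad_x L = 0): Q x + c + A^T lambda = 0.
Primal feasibility: A x = b.

This gives the KKT block system:
  [ Q   A^T ] [ x     ]   [-c ]
  [ A    0  ] [ lambda ] = [ b ]

Solving the linear system:
  x*      = (0.6338, 2.6338, -3.6103)
  lambda* = (-4.7746, 14.2958)
  f(x*)   = 113.9131

x* = (0.6338, 2.6338, -3.6103), lambda* = (-4.7746, 14.2958)


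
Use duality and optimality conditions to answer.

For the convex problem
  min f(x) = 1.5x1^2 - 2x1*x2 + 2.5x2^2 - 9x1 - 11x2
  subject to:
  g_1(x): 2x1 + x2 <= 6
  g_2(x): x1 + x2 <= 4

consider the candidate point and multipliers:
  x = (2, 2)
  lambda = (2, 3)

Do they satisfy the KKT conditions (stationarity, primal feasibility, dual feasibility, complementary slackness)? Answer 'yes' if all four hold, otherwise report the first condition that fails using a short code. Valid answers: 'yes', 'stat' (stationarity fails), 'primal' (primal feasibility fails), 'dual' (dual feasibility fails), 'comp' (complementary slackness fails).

Gradient of f: grad f(x) = Q x + c = (-7, -5)
Constraint values g_i(x) = a_i^T x - b_i:
  g_1((2, 2)) = 0
  g_2((2, 2)) = 0
Stationarity residual: grad f(x) + sum_i lambda_i a_i = (0, 0)
  -> stationarity OK
Primal feasibility (all g_i <= 0): OK
Dual feasibility (all lambda_i >= 0): OK
Complementary slackness (lambda_i * g_i(x) = 0 for all i): OK

Verdict: yes, KKT holds.

yes


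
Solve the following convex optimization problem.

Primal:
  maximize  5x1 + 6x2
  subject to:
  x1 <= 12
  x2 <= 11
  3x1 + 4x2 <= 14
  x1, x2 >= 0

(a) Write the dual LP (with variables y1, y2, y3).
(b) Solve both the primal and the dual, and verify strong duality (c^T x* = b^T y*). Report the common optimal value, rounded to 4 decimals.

The standard primal-dual pair for 'max c^T x s.t. A x <= b, x >= 0' is:
  Dual:  min b^T y  s.t.  A^T y >= c,  y >= 0.

So the dual LP is:
  minimize  12y1 + 11y2 + 14y3
  subject to:
    y1 + 3y3 >= 5
    y2 + 4y3 >= 6
    y1, y2, y3 >= 0

Solving the primal: x* = (4.6667, 0).
  primal value c^T x* = 23.3333.
Solving the dual: y* = (0, 0, 1.6667).
  dual value b^T y* = 23.3333.
Strong duality: c^T x* = b^T y*. Confirmed.

23.3333


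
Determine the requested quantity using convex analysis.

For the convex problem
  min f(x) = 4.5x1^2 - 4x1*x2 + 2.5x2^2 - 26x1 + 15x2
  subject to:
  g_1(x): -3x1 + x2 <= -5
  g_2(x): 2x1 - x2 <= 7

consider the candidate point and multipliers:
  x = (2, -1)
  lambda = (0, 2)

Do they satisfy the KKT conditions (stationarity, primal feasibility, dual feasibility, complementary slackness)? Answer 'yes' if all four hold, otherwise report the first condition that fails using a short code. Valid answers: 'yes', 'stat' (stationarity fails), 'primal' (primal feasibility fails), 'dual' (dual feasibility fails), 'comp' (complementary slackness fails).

Gradient of f: grad f(x) = Q x + c = (-4, 2)
Constraint values g_i(x) = a_i^T x - b_i:
  g_1((2, -1)) = -2
  g_2((2, -1)) = -2
Stationarity residual: grad f(x) + sum_i lambda_i a_i = (0, 0)
  -> stationarity OK
Primal feasibility (all g_i <= 0): OK
Dual feasibility (all lambda_i >= 0): OK
Complementary slackness (lambda_i * g_i(x) = 0 for all i): FAILS

Verdict: the first failing condition is complementary_slackness -> comp.

comp


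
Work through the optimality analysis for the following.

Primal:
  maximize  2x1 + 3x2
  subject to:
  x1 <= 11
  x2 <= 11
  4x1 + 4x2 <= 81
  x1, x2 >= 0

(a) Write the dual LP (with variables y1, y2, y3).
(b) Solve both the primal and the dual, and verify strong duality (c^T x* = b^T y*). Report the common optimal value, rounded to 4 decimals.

The standard primal-dual pair for 'max c^T x s.t. A x <= b, x >= 0' is:
  Dual:  min b^T y  s.t.  A^T y >= c,  y >= 0.

So the dual LP is:
  minimize  11y1 + 11y2 + 81y3
  subject to:
    y1 + 4y3 >= 2
    y2 + 4y3 >= 3
    y1, y2, y3 >= 0

Solving the primal: x* = (9.25, 11).
  primal value c^T x* = 51.5.
Solving the dual: y* = (0, 1, 0.5).
  dual value b^T y* = 51.5.
Strong duality: c^T x* = b^T y*. Confirmed.

51.5


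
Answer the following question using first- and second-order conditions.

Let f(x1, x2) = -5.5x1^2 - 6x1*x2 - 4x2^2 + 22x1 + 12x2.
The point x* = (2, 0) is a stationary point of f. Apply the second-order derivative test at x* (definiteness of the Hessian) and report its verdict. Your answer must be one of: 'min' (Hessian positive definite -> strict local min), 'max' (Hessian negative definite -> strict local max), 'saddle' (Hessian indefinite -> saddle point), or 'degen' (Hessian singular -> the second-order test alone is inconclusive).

Compute the Hessian H = grad^2 f:
  H = [[-11, -6], [-6, -8]]
Verify stationarity: grad f(x*) = H x* + g = (0, 0).
Eigenvalues of H: -15.6847, -3.3153.
Both eigenvalues < 0, so H is negative definite -> x* is a strict local max.

max


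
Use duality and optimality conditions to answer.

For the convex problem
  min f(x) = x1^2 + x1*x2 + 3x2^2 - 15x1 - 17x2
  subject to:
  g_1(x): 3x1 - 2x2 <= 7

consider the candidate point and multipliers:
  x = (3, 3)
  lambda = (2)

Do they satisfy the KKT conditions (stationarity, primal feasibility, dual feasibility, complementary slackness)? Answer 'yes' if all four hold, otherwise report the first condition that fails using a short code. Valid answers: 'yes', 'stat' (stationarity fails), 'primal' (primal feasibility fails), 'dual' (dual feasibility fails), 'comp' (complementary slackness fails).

Gradient of f: grad f(x) = Q x + c = (-6, 4)
Constraint values g_i(x) = a_i^T x - b_i:
  g_1((3, 3)) = -4
Stationarity residual: grad f(x) + sum_i lambda_i a_i = (0, 0)
  -> stationarity OK
Primal feasibility (all g_i <= 0): OK
Dual feasibility (all lambda_i >= 0): OK
Complementary slackness (lambda_i * g_i(x) = 0 for all i): FAILS

Verdict: the first failing condition is complementary_slackness -> comp.

comp


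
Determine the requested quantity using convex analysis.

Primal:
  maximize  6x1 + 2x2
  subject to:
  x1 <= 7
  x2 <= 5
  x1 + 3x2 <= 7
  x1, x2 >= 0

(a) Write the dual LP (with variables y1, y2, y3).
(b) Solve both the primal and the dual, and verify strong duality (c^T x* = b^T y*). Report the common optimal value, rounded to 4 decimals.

The standard primal-dual pair for 'max c^T x s.t. A x <= b, x >= 0' is:
  Dual:  min b^T y  s.t.  A^T y >= c,  y >= 0.

So the dual LP is:
  minimize  7y1 + 5y2 + 7y3
  subject to:
    y1 + y3 >= 6
    y2 + 3y3 >= 2
    y1, y2, y3 >= 0

Solving the primal: x* = (7, 0).
  primal value c^T x* = 42.
Solving the dual: y* = (5.3333, 0, 0.6667).
  dual value b^T y* = 42.
Strong duality: c^T x* = b^T y*. Confirmed.

42


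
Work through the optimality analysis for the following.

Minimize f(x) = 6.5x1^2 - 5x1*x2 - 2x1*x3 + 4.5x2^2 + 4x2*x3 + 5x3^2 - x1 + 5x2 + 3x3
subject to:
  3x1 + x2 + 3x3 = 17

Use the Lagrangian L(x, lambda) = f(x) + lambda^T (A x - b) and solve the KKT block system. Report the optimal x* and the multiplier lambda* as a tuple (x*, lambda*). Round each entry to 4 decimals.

Form the Lagrangian:
  L(x, lambda) = (1/2) x^T Q x + c^T x + lambda^T (A x - b)
Stationarity (grad_x L = 0): Q x + c + A^T lambda = 0.
Primal feasibility: A x = b.

This gives the KKT block system:
  [ Q   A^T ] [ x     ]   [-c ]
  [ A    0  ] [ lambda ] = [ b ]

Solving the linear system:
  x*      = (2.8245, 0.8523, 2.5581)
  lambda* = (-8.7803)
  f(x*)   = 79.1881

x* = (2.8245, 0.8523, 2.5581), lambda* = (-8.7803)


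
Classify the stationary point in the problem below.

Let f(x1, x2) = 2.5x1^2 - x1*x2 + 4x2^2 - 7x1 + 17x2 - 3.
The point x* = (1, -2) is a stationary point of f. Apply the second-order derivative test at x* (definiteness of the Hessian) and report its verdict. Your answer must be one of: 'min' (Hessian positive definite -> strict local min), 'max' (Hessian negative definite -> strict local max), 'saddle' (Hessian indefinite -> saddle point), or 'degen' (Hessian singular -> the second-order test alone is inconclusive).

Compute the Hessian H = grad^2 f:
  H = [[5, -1], [-1, 8]]
Verify stationarity: grad f(x*) = H x* + g = (0, 0).
Eigenvalues of H: 4.6972, 8.3028.
Both eigenvalues > 0, so H is positive definite -> x* is a strict local min.

min


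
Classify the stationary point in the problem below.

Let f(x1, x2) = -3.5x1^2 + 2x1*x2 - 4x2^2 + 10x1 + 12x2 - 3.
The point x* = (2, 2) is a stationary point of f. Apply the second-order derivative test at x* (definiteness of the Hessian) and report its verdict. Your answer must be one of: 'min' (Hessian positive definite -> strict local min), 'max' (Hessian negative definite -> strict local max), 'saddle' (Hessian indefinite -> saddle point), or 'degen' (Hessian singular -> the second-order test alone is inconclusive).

Compute the Hessian H = grad^2 f:
  H = [[-7, 2], [2, -8]]
Verify stationarity: grad f(x*) = H x* + g = (0, 0).
Eigenvalues of H: -9.5616, -5.4384.
Both eigenvalues < 0, so H is negative definite -> x* is a strict local max.

max


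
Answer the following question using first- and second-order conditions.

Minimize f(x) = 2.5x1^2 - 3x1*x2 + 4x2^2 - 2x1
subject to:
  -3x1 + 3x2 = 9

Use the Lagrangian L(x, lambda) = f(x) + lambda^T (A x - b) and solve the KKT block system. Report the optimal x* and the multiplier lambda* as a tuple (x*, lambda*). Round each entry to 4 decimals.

Form the Lagrangian:
  L(x, lambda) = (1/2) x^T Q x + c^T x + lambda^T (A x - b)
Stationarity (grad_x L = 0): Q x + c + A^T lambda = 0.
Primal feasibility: A x = b.

This gives the KKT block system:
  [ Q   A^T ] [ x     ]   [-c ]
  [ A    0  ] [ lambda ] = [ b ]

Solving the linear system:
  x*      = (-1.8571, 1.1429)
  lambda* = (-4.9048)
  f(x*)   = 23.9286

x* = (-1.8571, 1.1429), lambda* = (-4.9048)


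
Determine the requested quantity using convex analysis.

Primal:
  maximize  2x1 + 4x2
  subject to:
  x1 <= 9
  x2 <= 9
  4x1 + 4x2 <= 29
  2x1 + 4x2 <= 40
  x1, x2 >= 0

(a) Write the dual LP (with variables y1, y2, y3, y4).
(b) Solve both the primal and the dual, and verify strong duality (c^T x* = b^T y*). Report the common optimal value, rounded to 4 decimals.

The standard primal-dual pair for 'max c^T x s.t. A x <= b, x >= 0' is:
  Dual:  min b^T y  s.t.  A^T y >= c,  y >= 0.

So the dual LP is:
  minimize  9y1 + 9y2 + 29y3 + 40y4
  subject to:
    y1 + 4y3 + 2y4 >= 2
    y2 + 4y3 + 4y4 >= 4
    y1, y2, y3, y4 >= 0

Solving the primal: x* = (0, 7.25).
  primal value c^T x* = 29.
Solving the dual: y* = (0, 0, 1, 0).
  dual value b^T y* = 29.
Strong duality: c^T x* = b^T y*. Confirmed.

29


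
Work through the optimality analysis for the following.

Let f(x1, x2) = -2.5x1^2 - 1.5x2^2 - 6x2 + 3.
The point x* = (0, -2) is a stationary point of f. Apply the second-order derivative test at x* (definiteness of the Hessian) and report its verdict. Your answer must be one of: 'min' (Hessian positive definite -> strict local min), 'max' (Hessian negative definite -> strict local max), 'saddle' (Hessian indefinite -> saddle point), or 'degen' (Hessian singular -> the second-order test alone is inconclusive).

Compute the Hessian H = grad^2 f:
  H = [[-5, 0], [0, -3]]
Verify stationarity: grad f(x*) = H x* + g = (0, 0).
Eigenvalues of H: -5, -3.
Both eigenvalues < 0, so H is negative definite -> x* is a strict local max.

max


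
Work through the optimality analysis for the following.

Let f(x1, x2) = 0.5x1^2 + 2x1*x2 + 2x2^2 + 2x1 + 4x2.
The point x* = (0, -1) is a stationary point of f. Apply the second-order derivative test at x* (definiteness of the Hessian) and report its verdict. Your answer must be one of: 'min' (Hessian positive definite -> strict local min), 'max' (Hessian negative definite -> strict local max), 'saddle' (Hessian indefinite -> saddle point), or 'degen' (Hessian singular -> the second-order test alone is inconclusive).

Compute the Hessian H = grad^2 f:
  H = [[1, 2], [2, 4]]
Verify stationarity: grad f(x*) = H x* + g = (0, 0).
Eigenvalues of H: 0, 5.
H has a zero eigenvalue (singular; positive semidefinite but not definite), so H is neither positive definite, negative definite, nor indefinite. The second-order test alone is inconclusive -> degen.
(Indeed, f is constant along the null direction of H through x*, so x* is not a strict local extremum.)

degen


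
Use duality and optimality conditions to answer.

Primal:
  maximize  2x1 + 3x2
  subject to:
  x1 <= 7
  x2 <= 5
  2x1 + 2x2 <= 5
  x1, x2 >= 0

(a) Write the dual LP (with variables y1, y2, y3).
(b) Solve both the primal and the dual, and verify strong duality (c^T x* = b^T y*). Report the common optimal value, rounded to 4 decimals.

The standard primal-dual pair for 'max c^T x s.t. A x <= b, x >= 0' is:
  Dual:  min b^T y  s.t.  A^T y >= c,  y >= 0.

So the dual LP is:
  minimize  7y1 + 5y2 + 5y3
  subject to:
    y1 + 2y3 >= 2
    y2 + 2y3 >= 3
    y1, y2, y3 >= 0

Solving the primal: x* = (0, 2.5).
  primal value c^T x* = 7.5.
Solving the dual: y* = (0, 0, 1.5).
  dual value b^T y* = 7.5.
Strong duality: c^T x* = b^T y*. Confirmed.

7.5


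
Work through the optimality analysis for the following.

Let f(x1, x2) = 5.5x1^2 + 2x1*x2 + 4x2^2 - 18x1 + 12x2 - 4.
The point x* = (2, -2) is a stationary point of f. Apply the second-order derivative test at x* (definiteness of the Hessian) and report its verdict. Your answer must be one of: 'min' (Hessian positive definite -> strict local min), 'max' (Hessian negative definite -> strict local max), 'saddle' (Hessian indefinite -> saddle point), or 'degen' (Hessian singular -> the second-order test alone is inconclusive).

Compute the Hessian H = grad^2 f:
  H = [[11, 2], [2, 8]]
Verify stationarity: grad f(x*) = H x* + g = (0, 0).
Eigenvalues of H: 7, 12.
Both eigenvalues > 0, so H is positive definite -> x* is a strict local min.

min


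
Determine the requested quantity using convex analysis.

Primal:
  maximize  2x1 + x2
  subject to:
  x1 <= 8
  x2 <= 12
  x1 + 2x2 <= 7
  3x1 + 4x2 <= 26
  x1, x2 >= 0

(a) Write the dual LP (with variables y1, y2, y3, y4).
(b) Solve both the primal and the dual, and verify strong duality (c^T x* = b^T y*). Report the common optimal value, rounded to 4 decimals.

The standard primal-dual pair for 'max c^T x s.t. A x <= b, x >= 0' is:
  Dual:  min b^T y  s.t.  A^T y >= c,  y >= 0.

So the dual LP is:
  minimize  8y1 + 12y2 + 7y3 + 26y4
  subject to:
    y1 + y3 + 3y4 >= 2
    y2 + 2y3 + 4y4 >= 1
    y1, y2, y3, y4 >= 0

Solving the primal: x* = (7, 0).
  primal value c^T x* = 14.
Solving the dual: y* = (0, 0, 2, 0).
  dual value b^T y* = 14.
Strong duality: c^T x* = b^T y*. Confirmed.

14


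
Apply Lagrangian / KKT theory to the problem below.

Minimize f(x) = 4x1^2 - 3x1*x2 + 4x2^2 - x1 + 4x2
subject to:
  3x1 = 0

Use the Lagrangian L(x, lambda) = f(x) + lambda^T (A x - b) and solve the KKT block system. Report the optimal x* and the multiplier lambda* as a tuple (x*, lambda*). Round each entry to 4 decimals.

Form the Lagrangian:
  L(x, lambda) = (1/2) x^T Q x + c^T x + lambda^T (A x - b)
Stationarity (grad_x L = 0): Q x + c + A^T lambda = 0.
Primal feasibility: A x = b.

This gives the KKT block system:
  [ Q   A^T ] [ x     ]   [-c ]
  [ A    0  ] [ lambda ] = [ b ]

Solving the linear system:
  x*      = (0, -0.5)
  lambda* = (-0.1667)
  f(x*)   = -1

x* = (0, -0.5), lambda* = (-0.1667)


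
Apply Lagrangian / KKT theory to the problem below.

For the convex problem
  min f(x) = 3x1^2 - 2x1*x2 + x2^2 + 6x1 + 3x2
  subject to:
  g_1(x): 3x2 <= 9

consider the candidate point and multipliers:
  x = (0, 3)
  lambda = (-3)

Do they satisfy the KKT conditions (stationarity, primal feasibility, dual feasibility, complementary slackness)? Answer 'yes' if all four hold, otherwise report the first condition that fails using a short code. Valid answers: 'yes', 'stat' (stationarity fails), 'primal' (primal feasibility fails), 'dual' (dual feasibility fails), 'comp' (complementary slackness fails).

Gradient of f: grad f(x) = Q x + c = (0, 9)
Constraint values g_i(x) = a_i^T x - b_i:
  g_1((0, 3)) = 0
Stationarity residual: grad f(x) + sum_i lambda_i a_i = (0, 0)
  -> stationarity OK
Primal feasibility (all g_i <= 0): OK
Dual feasibility (all lambda_i >= 0): FAILS
Complementary slackness (lambda_i * g_i(x) = 0 for all i): OK

Verdict: the first failing condition is dual_feasibility -> dual.

dual


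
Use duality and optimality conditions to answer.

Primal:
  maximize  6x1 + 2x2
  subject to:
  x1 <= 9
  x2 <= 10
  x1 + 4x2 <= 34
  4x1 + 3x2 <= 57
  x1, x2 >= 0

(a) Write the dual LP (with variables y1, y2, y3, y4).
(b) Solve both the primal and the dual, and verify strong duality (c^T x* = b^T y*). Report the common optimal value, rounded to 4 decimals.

The standard primal-dual pair for 'max c^T x s.t. A x <= b, x >= 0' is:
  Dual:  min b^T y  s.t.  A^T y >= c,  y >= 0.

So the dual LP is:
  minimize  9y1 + 10y2 + 34y3 + 57y4
  subject to:
    y1 + y3 + 4y4 >= 6
    y2 + 4y3 + 3y4 >= 2
    y1, y2, y3, y4 >= 0

Solving the primal: x* = (9, 6.25).
  primal value c^T x* = 66.5.
Solving the dual: y* = (5.5, 0, 0.5, 0).
  dual value b^T y* = 66.5.
Strong duality: c^T x* = b^T y*. Confirmed.

66.5


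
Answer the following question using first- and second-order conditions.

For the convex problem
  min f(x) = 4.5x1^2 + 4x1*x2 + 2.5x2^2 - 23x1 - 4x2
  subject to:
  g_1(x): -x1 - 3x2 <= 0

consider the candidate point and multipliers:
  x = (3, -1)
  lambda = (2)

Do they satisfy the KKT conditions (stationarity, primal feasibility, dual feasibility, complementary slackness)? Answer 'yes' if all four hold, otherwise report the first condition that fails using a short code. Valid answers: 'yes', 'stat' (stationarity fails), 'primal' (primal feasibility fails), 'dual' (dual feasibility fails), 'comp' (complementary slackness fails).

Gradient of f: grad f(x) = Q x + c = (0, 3)
Constraint values g_i(x) = a_i^T x - b_i:
  g_1((3, -1)) = 0
Stationarity residual: grad f(x) + sum_i lambda_i a_i = (-2, -3)
  -> stationarity FAILS
Primal feasibility (all g_i <= 0): OK
Dual feasibility (all lambda_i >= 0): OK
Complementary slackness (lambda_i * g_i(x) = 0 for all i): OK

Verdict: the first failing condition is stationarity -> stat.

stat


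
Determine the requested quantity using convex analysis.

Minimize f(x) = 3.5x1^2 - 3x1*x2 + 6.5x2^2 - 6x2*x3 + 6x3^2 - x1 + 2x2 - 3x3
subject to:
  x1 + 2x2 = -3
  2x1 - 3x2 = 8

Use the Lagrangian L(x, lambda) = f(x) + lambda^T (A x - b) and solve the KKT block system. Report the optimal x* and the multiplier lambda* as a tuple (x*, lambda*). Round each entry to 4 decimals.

Form the Lagrangian:
  L(x, lambda) = (1/2) x^T Q x + c^T x + lambda^T (A x - b)
Stationarity (grad_x L = 0): Q x + c + A^T lambda = 0.
Primal feasibility: A x = b.

This gives the KKT block system:
  [ Q   A^T ] [ x     ]   [-c ]
  [ A    0  ] [ lambda ] = [ b ]

Solving the linear system:
  x*      = (1, -2, -0.75)
  lambda* = (1.2857, -6.6429)
  f(x*)   = 27.125

x* = (1, -2, -0.75), lambda* = (1.2857, -6.6429)


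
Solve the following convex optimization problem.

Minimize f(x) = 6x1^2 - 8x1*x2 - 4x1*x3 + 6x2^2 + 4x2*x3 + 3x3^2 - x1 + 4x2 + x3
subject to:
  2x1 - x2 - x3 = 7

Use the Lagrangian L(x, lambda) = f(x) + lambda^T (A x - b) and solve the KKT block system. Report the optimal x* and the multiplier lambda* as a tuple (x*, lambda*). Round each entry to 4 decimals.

Form the Lagrangian:
  L(x, lambda) = (1/2) x^T Q x + c^T x + lambda^T (A x - b)
Stationarity (grad_x L = 0): Q x + c + A^T lambda = 0.
Primal feasibility: A x = b.

This gives the KKT block system:
  [ Q   A^T ] [ x     ]   [-c ]
  [ A    0  ] [ lambda ] = [ b ]

Solving the linear system:
  x*      = (3.0441, 0.7353, -1.6471)
  lambda* = (-18.1176)
  f(x*)   = 62.5368

x* = (3.0441, 0.7353, -1.6471), lambda* = (-18.1176)


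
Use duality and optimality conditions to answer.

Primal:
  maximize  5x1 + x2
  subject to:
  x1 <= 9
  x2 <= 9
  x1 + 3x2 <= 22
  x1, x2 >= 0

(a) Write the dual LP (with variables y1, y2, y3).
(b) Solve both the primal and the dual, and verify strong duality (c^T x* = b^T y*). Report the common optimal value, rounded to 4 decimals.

The standard primal-dual pair for 'max c^T x s.t. A x <= b, x >= 0' is:
  Dual:  min b^T y  s.t.  A^T y >= c,  y >= 0.

So the dual LP is:
  minimize  9y1 + 9y2 + 22y3
  subject to:
    y1 + y3 >= 5
    y2 + 3y3 >= 1
    y1, y2, y3 >= 0

Solving the primal: x* = (9, 4.3333).
  primal value c^T x* = 49.3333.
Solving the dual: y* = (4.6667, 0, 0.3333).
  dual value b^T y* = 49.3333.
Strong duality: c^T x* = b^T y*. Confirmed.

49.3333


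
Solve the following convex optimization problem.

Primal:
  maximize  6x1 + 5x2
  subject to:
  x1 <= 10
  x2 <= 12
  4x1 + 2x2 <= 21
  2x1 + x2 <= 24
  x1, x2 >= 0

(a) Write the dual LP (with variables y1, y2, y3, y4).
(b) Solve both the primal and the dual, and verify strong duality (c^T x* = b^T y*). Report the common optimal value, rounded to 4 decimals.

The standard primal-dual pair for 'max c^T x s.t. A x <= b, x >= 0' is:
  Dual:  min b^T y  s.t.  A^T y >= c,  y >= 0.

So the dual LP is:
  minimize  10y1 + 12y2 + 21y3 + 24y4
  subject to:
    y1 + 4y3 + 2y4 >= 6
    y2 + 2y3 + y4 >= 5
    y1, y2, y3, y4 >= 0

Solving the primal: x* = (0, 10.5).
  primal value c^T x* = 52.5.
Solving the dual: y* = (0, 0, 2.5, 0).
  dual value b^T y* = 52.5.
Strong duality: c^T x* = b^T y*. Confirmed.

52.5


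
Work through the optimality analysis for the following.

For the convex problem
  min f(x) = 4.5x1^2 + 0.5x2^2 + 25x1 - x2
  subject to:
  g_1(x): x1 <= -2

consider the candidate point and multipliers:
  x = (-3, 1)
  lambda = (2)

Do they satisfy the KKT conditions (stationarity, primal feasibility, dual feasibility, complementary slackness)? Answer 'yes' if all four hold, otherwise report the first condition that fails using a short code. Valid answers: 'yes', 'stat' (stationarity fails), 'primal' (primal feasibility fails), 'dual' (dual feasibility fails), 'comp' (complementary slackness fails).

Gradient of f: grad f(x) = Q x + c = (-2, 0)
Constraint values g_i(x) = a_i^T x - b_i:
  g_1((-3, 1)) = -1
Stationarity residual: grad f(x) + sum_i lambda_i a_i = (0, 0)
  -> stationarity OK
Primal feasibility (all g_i <= 0): OK
Dual feasibility (all lambda_i >= 0): OK
Complementary slackness (lambda_i * g_i(x) = 0 for all i): FAILS

Verdict: the first failing condition is complementary_slackness -> comp.

comp


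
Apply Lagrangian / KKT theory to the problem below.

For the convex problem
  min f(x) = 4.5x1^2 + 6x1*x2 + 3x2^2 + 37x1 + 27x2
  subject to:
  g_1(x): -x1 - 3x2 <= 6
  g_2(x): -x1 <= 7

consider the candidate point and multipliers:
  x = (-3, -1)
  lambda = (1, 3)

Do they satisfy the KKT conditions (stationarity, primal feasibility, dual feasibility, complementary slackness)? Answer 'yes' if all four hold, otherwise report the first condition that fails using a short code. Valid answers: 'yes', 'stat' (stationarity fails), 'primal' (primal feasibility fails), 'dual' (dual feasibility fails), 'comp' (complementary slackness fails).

Gradient of f: grad f(x) = Q x + c = (4, 3)
Constraint values g_i(x) = a_i^T x - b_i:
  g_1((-3, -1)) = 0
  g_2((-3, -1)) = -4
Stationarity residual: grad f(x) + sum_i lambda_i a_i = (0, 0)
  -> stationarity OK
Primal feasibility (all g_i <= 0): OK
Dual feasibility (all lambda_i >= 0): OK
Complementary slackness (lambda_i * g_i(x) = 0 for all i): FAILS

Verdict: the first failing condition is complementary_slackness -> comp.

comp


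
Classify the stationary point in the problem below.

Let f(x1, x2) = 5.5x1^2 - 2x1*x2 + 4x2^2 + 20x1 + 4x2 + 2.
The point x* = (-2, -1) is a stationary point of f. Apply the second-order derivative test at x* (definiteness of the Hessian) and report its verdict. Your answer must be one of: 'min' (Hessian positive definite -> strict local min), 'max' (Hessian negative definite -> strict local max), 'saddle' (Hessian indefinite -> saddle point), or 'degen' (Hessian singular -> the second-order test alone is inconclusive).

Compute the Hessian H = grad^2 f:
  H = [[11, -2], [-2, 8]]
Verify stationarity: grad f(x*) = H x* + g = (0, 0).
Eigenvalues of H: 7, 12.
Both eigenvalues > 0, so H is positive definite -> x* is a strict local min.

min


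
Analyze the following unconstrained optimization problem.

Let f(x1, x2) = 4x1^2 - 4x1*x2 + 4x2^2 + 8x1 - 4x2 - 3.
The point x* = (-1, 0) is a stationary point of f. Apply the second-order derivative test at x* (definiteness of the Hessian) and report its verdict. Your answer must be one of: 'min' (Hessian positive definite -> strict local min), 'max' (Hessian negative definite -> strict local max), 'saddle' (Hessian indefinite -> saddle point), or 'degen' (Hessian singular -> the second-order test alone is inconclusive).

Compute the Hessian H = grad^2 f:
  H = [[8, -4], [-4, 8]]
Verify stationarity: grad f(x*) = H x* + g = (0, 0).
Eigenvalues of H: 4, 12.
Both eigenvalues > 0, so H is positive definite -> x* is a strict local min.

min


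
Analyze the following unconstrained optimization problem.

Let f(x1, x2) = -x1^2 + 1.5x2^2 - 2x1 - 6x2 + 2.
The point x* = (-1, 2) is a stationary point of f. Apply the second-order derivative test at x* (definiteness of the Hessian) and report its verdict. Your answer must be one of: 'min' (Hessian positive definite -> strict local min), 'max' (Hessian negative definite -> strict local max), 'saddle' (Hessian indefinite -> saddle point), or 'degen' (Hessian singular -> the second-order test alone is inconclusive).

Compute the Hessian H = grad^2 f:
  H = [[-2, 0], [0, 3]]
Verify stationarity: grad f(x*) = H x* + g = (0, 0).
Eigenvalues of H: -2, 3.
Eigenvalues have mixed signs, so H is indefinite -> x* is a saddle point.

saddle


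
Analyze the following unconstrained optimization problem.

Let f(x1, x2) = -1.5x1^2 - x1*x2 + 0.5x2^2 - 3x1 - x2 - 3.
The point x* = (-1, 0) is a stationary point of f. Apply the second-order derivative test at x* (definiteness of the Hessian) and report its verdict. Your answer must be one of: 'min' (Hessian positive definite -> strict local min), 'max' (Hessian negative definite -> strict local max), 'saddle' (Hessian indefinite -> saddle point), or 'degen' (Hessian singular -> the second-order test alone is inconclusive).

Compute the Hessian H = grad^2 f:
  H = [[-3, -1], [-1, 1]]
Verify stationarity: grad f(x*) = H x* + g = (0, 0).
Eigenvalues of H: -3.2361, 1.2361.
Eigenvalues have mixed signs, so H is indefinite -> x* is a saddle point.

saddle


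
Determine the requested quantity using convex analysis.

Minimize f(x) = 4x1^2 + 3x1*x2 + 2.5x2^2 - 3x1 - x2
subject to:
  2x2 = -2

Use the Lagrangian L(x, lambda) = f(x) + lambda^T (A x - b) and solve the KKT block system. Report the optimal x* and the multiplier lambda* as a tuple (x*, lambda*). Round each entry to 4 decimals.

Form the Lagrangian:
  L(x, lambda) = (1/2) x^T Q x + c^T x + lambda^T (A x - b)
Stationarity (grad_x L = 0): Q x + c + A^T lambda = 0.
Primal feasibility: A x = b.

This gives the KKT block system:
  [ Q   A^T ] [ x     ]   [-c ]
  [ A    0  ] [ lambda ] = [ b ]

Solving the linear system:
  x*      = (0.75, -1)
  lambda* = (1.875)
  f(x*)   = 1.25

x* = (0.75, -1), lambda* = (1.875)


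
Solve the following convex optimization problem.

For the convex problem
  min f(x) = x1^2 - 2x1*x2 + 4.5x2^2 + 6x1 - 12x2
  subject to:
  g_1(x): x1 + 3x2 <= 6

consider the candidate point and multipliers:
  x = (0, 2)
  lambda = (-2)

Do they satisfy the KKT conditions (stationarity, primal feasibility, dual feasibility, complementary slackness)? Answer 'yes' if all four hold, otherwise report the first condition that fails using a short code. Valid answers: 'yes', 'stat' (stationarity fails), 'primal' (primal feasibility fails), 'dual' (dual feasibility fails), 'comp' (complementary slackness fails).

Gradient of f: grad f(x) = Q x + c = (2, 6)
Constraint values g_i(x) = a_i^T x - b_i:
  g_1((0, 2)) = 0
Stationarity residual: grad f(x) + sum_i lambda_i a_i = (0, 0)
  -> stationarity OK
Primal feasibility (all g_i <= 0): OK
Dual feasibility (all lambda_i >= 0): FAILS
Complementary slackness (lambda_i * g_i(x) = 0 for all i): OK

Verdict: the first failing condition is dual_feasibility -> dual.

dual


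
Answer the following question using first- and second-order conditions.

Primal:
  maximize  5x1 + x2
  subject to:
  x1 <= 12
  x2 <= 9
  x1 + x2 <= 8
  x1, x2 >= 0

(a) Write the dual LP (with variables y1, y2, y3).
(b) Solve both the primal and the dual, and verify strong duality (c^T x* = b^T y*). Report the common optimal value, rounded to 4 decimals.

The standard primal-dual pair for 'max c^T x s.t. A x <= b, x >= 0' is:
  Dual:  min b^T y  s.t.  A^T y >= c,  y >= 0.

So the dual LP is:
  minimize  12y1 + 9y2 + 8y3
  subject to:
    y1 + y3 >= 5
    y2 + y3 >= 1
    y1, y2, y3 >= 0

Solving the primal: x* = (8, 0).
  primal value c^T x* = 40.
Solving the dual: y* = (0, 0, 5).
  dual value b^T y* = 40.
Strong duality: c^T x* = b^T y*. Confirmed.

40


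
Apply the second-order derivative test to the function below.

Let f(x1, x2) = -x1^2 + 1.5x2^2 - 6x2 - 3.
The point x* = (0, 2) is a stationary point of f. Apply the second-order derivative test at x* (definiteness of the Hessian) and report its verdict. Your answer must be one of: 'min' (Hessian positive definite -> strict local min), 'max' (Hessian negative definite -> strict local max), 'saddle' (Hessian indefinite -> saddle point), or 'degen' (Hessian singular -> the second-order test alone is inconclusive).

Compute the Hessian H = grad^2 f:
  H = [[-2, 0], [0, 3]]
Verify stationarity: grad f(x*) = H x* + g = (0, 0).
Eigenvalues of H: -2, 3.
Eigenvalues have mixed signs, so H is indefinite -> x* is a saddle point.

saddle


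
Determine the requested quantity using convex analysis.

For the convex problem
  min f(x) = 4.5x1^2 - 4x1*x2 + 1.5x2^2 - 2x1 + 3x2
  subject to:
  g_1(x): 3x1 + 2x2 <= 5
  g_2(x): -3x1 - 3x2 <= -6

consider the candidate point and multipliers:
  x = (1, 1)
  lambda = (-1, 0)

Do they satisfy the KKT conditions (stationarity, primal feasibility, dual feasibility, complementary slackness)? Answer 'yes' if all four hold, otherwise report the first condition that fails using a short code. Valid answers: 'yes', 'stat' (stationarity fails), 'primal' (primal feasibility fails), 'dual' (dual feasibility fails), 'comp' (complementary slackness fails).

Gradient of f: grad f(x) = Q x + c = (3, 2)
Constraint values g_i(x) = a_i^T x - b_i:
  g_1((1, 1)) = 0
  g_2((1, 1)) = 0
Stationarity residual: grad f(x) + sum_i lambda_i a_i = (0, 0)
  -> stationarity OK
Primal feasibility (all g_i <= 0): OK
Dual feasibility (all lambda_i >= 0): FAILS
Complementary slackness (lambda_i * g_i(x) = 0 for all i): OK

Verdict: the first failing condition is dual_feasibility -> dual.

dual


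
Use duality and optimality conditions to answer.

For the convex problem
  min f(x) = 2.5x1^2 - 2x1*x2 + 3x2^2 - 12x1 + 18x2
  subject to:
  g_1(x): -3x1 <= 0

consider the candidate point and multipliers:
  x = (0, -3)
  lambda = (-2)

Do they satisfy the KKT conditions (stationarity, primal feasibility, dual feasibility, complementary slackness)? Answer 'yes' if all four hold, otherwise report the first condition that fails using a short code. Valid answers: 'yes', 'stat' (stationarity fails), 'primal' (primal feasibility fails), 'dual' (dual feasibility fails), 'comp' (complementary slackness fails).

Gradient of f: grad f(x) = Q x + c = (-6, 0)
Constraint values g_i(x) = a_i^T x - b_i:
  g_1((0, -3)) = 0
Stationarity residual: grad f(x) + sum_i lambda_i a_i = (0, 0)
  -> stationarity OK
Primal feasibility (all g_i <= 0): OK
Dual feasibility (all lambda_i >= 0): FAILS
Complementary slackness (lambda_i * g_i(x) = 0 for all i): OK

Verdict: the first failing condition is dual_feasibility -> dual.

dual


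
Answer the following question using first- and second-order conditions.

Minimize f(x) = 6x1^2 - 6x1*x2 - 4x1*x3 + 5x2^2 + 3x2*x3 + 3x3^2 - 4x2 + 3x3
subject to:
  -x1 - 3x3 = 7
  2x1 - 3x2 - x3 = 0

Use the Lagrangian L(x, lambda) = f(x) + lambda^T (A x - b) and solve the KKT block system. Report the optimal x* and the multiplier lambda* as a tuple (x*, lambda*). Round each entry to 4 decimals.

Form the Lagrangian:
  L(x, lambda) = (1/2) x^T Q x + c^T x + lambda^T (A x - b)
Stationarity (grad_x L = 0): Q x + c + A^T lambda = 0.
Primal feasibility: A x = b.

This gives the KKT block system:
  [ Q   A^T ] [ x     ]   [-c ]
  [ A    0  ] [ lambda ] = [ b ]

Solving the linear system:
  x*      = (-0.4812, 0.4035, -2.1729)
  lambda* = (-1.9012, -1.1988)
  f(x*)   = 2.5876

x* = (-0.4812, 0.4035, -2.1729), lambda* = (-1.9012, -1.1988)


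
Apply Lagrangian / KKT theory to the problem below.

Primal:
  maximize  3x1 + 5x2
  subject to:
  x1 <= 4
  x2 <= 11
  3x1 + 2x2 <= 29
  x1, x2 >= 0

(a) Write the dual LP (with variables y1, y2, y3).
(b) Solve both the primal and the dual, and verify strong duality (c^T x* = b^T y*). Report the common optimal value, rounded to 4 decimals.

The standard primal-dual pair for 'max c^T x s.t. A x <= b, x >= 0' is:
  Dual:  min b^T y  s.t.  A^T y >= c,  y >= 0.

So the dual LP is:
  minimize  4y1 + 11y2 + 29y3
  subject to:
    y1 + 3y3 >= 3
    y2 + 2y3 >= 5
    y1, y2, y3 >= 0

Solving the primal: x* = (2.3333, 11).
  primal value c^T x* = 62.
Solving the dual: y* = (0, 3, 1).
  dual value b^T y* = 62.
Strong duality: c^T x* = b^T y*. Confirmed.

62


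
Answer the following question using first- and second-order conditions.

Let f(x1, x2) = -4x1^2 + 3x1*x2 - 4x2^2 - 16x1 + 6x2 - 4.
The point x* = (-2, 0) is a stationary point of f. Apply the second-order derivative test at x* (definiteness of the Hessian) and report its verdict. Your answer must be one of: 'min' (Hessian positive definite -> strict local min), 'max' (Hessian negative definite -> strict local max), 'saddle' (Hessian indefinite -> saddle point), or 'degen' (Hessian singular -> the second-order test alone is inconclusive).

Compute the Hessian H = grad^2 f:
  H = [[-8, 3], [3, -8]]
Verify stationarity: grad f(x*) = H x* + g = (0, 0).
Eigenvalues of H: -11, -5.
Both eigenvalues < 0, so H is negative definite -> x* is a strict local max.

max


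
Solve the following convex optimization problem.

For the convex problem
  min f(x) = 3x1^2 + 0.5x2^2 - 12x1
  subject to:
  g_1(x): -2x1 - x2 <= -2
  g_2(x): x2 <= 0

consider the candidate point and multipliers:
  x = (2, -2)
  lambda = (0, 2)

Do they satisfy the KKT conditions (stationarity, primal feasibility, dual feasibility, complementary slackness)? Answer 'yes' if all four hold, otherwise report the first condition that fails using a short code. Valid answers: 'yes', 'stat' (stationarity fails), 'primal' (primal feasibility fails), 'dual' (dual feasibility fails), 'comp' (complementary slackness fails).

Gradient of f: grad f(x) = Q x + c = (0, -2)
Constraint values g_i(x) = a_i^T x - b_i:
  g_1((2, -2)) = 0
  g_2((2, -2)) = -2
Stationarity residual: grad f(x) + sum_i lambda_i a_i = (0, 0)
  -> stationarity OK
Primal feasibility (all g_i <= 0): OK
Dual feasibility (all lambda_i >= 0): OK
Complementary slackness (lambda_i * g_i(x) = 0 for all i): FAILS

Verdict: the first failing condition is complementary_slackness -> comp.

comp


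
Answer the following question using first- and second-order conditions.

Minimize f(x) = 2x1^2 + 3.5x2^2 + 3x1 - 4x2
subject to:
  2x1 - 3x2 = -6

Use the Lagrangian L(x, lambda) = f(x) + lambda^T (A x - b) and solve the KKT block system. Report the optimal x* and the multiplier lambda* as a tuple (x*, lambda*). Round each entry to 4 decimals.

Form the Lagrangian:
  L(x, lambda) = (1/2) x^T Q x + c^T x + lambda^T (A x - b)
Stationarity (grad_x L = 0): Q x + c + A^T lambda = 0.
Primal feasibility: A x = b.

This gives the KKT block system:
  [ Q   A^T ] [ x     ]   [-c ]
  [ A    0  ] [ lambda ] = [ b ]

Solving the linear system:
  x*      = (-1.3594, 1.0938)
  lambda* = (1.2188)
  f(x*)   = -0.5703

x* = (-1.3594, 1.0938), lambda* = (1.2188)


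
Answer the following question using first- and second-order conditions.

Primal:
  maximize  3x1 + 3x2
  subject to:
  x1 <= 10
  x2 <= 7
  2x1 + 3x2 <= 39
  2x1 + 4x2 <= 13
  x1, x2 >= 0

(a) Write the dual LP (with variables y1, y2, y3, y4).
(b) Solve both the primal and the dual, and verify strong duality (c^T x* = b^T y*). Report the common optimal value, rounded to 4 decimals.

The standard primal-dual pair for 'max c^T x s.t. A x <= b, x >= 0' is:
  Dual:  min b^T y  s.t.  A^T y >= c,  y >= 0.

So the dual LP is:
  minimize  10y1 + 7y2 + 39y3 + 13y4
  subject to:
    y1 + 2y3 + 2y4 >= 3
    y2 + 3y3 + 4y4 >= 3
    y1, y2, y3, y4 >= 0

Solving the primal: x* = (6.5, 0).
  primal value c^T x* = 19.5.
Solving the dual: y* = (0, 0, 0, 1.5).
  dual value b^T y* = 19.5.
Strong duality: c^T x* = b^T y*. Confirmed.

19.5


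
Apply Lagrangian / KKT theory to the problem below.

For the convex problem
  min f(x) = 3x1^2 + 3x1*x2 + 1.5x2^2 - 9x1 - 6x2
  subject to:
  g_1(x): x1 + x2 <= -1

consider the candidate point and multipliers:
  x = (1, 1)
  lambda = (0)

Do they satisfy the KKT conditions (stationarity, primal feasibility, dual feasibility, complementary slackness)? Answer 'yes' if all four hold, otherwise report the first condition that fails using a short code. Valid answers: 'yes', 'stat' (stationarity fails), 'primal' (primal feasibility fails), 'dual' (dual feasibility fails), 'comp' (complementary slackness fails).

Gradient of f: grad f(x) = Q x + c = (0, 0)
Constraint values g_i(x) = a_i^T x - b_i:
  g_1((1, 1)) = 3
Stationarity residual: grad f(x) + sum_i lambda_i a_i = (0, 0)
  -> stationarity OK
Primal feasibility (all g_i <= 0): FAILS
Dual feasibility (all lambda_i >= 0): OK
Complementary slackness (lambda_i * g_i(x) = 0 for all i): OK

Verdict: the first failing condition is primal_feasibility -> primal.

primal
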